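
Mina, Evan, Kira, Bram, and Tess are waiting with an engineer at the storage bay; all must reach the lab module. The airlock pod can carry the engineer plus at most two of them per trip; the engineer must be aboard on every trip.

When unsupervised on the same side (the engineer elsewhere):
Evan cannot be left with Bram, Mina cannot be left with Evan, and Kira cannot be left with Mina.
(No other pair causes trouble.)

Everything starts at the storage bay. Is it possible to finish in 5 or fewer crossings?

Yes

Yes — this plan uses 5 crossings (≤ 5):
1. Engineer goes to the lab module with Evan and Mina.  [the storage bay: Bram, Kira, Tess | the lab module: Evan, Mina]
2. Engineer goes back to the storage bay with Mina.  [the storage bay: Bram, Kira, Mina, Tess | the lab module: Evan]
3. Engineer goes to the lab module with Kira and Tess.  [the storage bay: Bram, Mina | the lab module: Evan, Kira, Tess]
4. Engineer goes back to the storage bay alone.  [the storage bay: Bram, Mina | the lab module: Evan, Kira, Tess]
5. Engineer goes to the lab module with Bram and Mina.  [the storage bay: — | the lab module: Bram, Evan, Kira, Mina, Tess]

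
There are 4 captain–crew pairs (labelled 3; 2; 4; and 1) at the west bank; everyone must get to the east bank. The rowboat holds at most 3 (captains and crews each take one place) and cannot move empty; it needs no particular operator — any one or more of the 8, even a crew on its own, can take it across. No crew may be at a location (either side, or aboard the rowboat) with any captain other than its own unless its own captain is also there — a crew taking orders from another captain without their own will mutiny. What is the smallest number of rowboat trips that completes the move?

Counting alone: each trip to the east bank takes at most 3 across and each return brings at least 1 back, so after t trips out (and t−1 returns) at most 3t − (t−1) of the 8 are across; that first reaches 8 at t = 4, so at least 7 crossings are needed.
The safety rule pushes this higher. Following every safe sequence of crossings, the most of the 8 that can be at the east bank as the rowboat arrives there on crossing 7 is 7 — never all 8.
So no plan with fewer than 9 crossings exists, and this one achieves 9:
1. captain 3 and crew 3 cross → the east bank.
2. captain 3 crosses ← the west bank.
3. captain 2, captain 3, and crew 2 cross → the east bank.
4. captain 3 and crew 3 cross ← the west bank.
5. captain 1, captain 3, and captain 4 cross → the east bank.
6. crew 2 crosses ← the west bank.
7. crew 2 and crew 3 cross → the east bank.
8. crew 3 crosses ← the west bank.
9. crew 1, crew 3, and crew 4 cross → the east bank.

9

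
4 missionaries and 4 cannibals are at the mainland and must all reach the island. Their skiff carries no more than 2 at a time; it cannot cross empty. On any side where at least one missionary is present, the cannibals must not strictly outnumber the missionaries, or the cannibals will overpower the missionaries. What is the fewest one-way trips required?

Following every safe sequence of crossings from the start, the most of the 8 that can be at the island as the skiff arrives there on crossings 1, 3, 5 is 2, 3, 4 respectively; the best ever achieved is 4 of 8.
From crossing 7 on, no configuration arises that was not already reachable earlier: only 11 distinct safe configurations (who is on which side, and where the skiff is) can ever be reached, none of them has everyone across, and every continuation just revisits them. They are: 0 missionaries + 0 cannibals across (skiff back at the start); 0 missionaries + 1 cannibal across (skiff there); 0 missionaries + 1 cannibal across (skiff back at the start); 0 missionaries + 2 cannibals across (skiff there); 0 missionaries + 2 cannibals across (skiff back at the start); 0 missionaries + 3 cannibals across (skiff there); 0 missionaries + 3 cannibals across (skiff back at the start); 0 missionaries + 4 cannibals across (skiff there); 1 missionary + 1 cannibal across (skiff there); 1 missionary + 1 cannibal across (skiff back at the start); 2 missionaries + 2 cannibals across (skiff there). So no valid plan exists.

impossible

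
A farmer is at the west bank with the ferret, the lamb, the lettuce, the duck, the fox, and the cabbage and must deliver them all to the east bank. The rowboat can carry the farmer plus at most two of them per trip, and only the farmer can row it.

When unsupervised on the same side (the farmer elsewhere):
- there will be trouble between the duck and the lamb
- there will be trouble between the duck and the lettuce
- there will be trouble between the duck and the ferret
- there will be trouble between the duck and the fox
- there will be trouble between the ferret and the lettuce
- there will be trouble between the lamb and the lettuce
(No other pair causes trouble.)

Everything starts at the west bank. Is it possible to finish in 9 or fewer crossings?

Yes

Yes — this plan uses 9 crossings (≤ 9):
1. Farmer goes to the east bank with the duck and the lettuce.  [the west bank: the cabbage, the ferret, the fox, the lamb | the east bank: the duck, the lettuce]
2. Farmer goes back to the west bank with the lettuce.  [the west bank: the cabbage, the ferret, the fox, the lamb, the lettuce | the east bank: the duck]
3. Farmer goes to the east bank with the ferret and the lamb.  [the west bank: the cabbage, the fox, the lettuce | the east bank: the duck, the ferret, the lamb]
4. Farmer goes back to the west bank with the duck.  [the west bank: the cabbage, the duck, the fox, the lettuce | the east bank: the ferret, the lamb]
5. Farmer goes to the east bank with the fox and the lettuce.  [the west bank: the cabbage, the duck | the east bank: the ferret, the fox, the lamb, the lettuce]
6. Farmer goes back to the west bank with the lettuce.  [the west bank: the cabbage, the duck, the lettuce | the east bank: the ferret, the fox, the lamb]
7. Farmer goes to the east bank with the cabbage and the lettuce.  [the west bank: the duck | the east bank: the cabbage, the ferret, the fox, the lamb, the lettuce]
8. Farmer goes back to the west bank with the lettuce.  [the west bank: the duck, the lettuce | the east bank: the cabbage, the ferret, the fox, the lamb]
9. Farmer goes to the east bank with the duck and the lettuce.  [the west bank: — | the east bank: the cabbage, the duck, the ferret, the fox, the lamb, the lettuce]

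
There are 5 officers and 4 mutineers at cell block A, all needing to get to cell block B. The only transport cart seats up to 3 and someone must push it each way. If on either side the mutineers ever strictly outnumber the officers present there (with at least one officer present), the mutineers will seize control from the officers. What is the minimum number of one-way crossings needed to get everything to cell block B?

Counting alone: each trip to cell block B takes at most 3 across and each return brings at least 1 back, so after t trips out (and t−1 returns) at most 3t − (t−1) of the 9 are across; that first reaches 9 at t = 4, so at least 7 crossings are needed.
The plan below uses exactly 7 crossings, so it is optimal:
1. 3 mutineers → cell block B.  (cell block A: 5O 1M; cell block B: 0O 3M)
2. 1 mutineer ← cell block A.  (cell block A: 5O 2M; cell block B: 0O 2M)
3. 3 officers → cell block B.  (cell block A: 2O 2M; cell block B: 3O 2M)
4. 1 officer ← cell block A.  (cell block A: 3O 2M; cell block B: 2O 2M)
5. 2 officers and 1 mutineer → cell block B.  (cell block A: 1O 1M; cell block B: 4O 3M)
6. 1 officer ← cell block A.  (cell block A: 2O 1M; cell block B: 3O 3M)
7. 2 officers and 1 mutineer → cell block B.  (cell block A: 0O 0M; cell block B: 5O 4M)

7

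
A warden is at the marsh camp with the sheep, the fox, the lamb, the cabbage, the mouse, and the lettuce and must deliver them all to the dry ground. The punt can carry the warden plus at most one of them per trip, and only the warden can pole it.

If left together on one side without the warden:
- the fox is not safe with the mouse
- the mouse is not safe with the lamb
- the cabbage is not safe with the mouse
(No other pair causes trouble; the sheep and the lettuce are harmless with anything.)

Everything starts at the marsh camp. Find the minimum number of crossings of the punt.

impossible

Following every safe sequence of crossings from the start, the most of the 6 that can be at the dry ground as the punt arrives there on crossings 1, 3, 5, 7 is 1, 2, 3, 4 respectively; the best ever achieved is 4 of 6.
From crossing 9 on, no configuration arises that was not already reachable earlier: only 36 distinct safe configurations (who is on which side, and where the punt is) can ever be reached, none of them has everyone across, and every continuation just revisits them. So no valid plan exists.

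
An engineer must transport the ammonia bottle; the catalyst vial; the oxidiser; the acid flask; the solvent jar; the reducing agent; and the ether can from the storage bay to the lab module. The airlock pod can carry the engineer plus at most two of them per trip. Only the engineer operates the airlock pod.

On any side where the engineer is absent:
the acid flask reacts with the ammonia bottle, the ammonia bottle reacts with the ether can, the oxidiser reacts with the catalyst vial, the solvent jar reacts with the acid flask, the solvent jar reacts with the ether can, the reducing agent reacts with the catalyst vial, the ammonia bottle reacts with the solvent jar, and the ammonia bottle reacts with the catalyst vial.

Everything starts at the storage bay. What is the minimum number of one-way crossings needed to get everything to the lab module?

Whatever the first load, the items left behind include a forbidden pair without the engineer. No opening move is safe, so no plan exists.

impossible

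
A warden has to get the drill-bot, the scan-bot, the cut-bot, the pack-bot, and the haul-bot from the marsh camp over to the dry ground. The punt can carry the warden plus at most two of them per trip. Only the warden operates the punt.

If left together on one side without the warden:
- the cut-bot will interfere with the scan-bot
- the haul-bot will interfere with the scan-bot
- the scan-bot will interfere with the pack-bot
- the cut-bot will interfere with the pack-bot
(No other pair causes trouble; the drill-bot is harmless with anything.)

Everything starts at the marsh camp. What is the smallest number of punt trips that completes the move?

Counting alone: the warden can take at most 2 across per trip to the dry ground, so moving all 5 needs at least 3 loaded trips out, with a return between consecutive ones — at least 5 crossings.
The safety rule pushes this higher. Following every safe sequence of crossings, the most of the 5 that can be at the dry ground as the punt arrives there on crossing 5 is 4 — never all 5.
So no plan with fewer than 7 crossings exists, and this one achieves 7:
1. Warden goes to the dry ground with the cut-bot and the scan-bot.  [the marsh camp: the drill-bot, the haul-bot, the pack-bot | the dry ground: the cut-bot, the scan-bot]
2. Warden goes back to the marsh camp with the scan-bot.  [the marsh camp: the drill-bot, the haul-bot, the pack-bot, the scan-bot | the dry ground: the cut-bot]
3. Warden goes to the dry ground with the drill-bot and the scan-bot.  [the marsh camp: the haul-bot, the pack-bot | the dry ground: the cut-bot, the drill-bot, the scan-bot]
4. Warden goes back to the marsh camp with the scan-bot.  [the marsh camp: the haul-bot, the pack-bot, the scan-bot | the dry ground: the cut-bot, the drill-bot]
5. Warden goes to the dry ground with the haul-bot and the scan-bot.  [the marsh camp: the pack-bot | the dry ground: the cut-bot, the drill-bot, the haul-bot, the scan-bot]
6. Warden goes back to the marsh camp with the scan-bot.  [the marsh camp: the pack-bot, the scan-bot | the dry ground: the cut-bot, the drill-bot, the haul-bot]
7. Warden goes to the dry ground with the pack-bot and the scan-bot.  [the marsh camp: — | the dry ground: the cut-bot, the drill-bot, the haul-bot, the pack-bot, the scan-bot]

7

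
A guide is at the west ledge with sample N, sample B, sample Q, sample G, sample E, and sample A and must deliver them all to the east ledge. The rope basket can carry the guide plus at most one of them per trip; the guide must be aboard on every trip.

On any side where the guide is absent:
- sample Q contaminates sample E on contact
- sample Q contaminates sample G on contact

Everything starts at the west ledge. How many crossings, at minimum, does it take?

Counting alone: the guide can take at most 1 across per trip to the east ledge, so moving all 6 needs at least 6 loaded trips out, with a return between consecutive ones — at least 11 crossings.
The safety rule pushes this higher. Following every safe sequence of crossings, the most of the 6 that can be at the east ledge as the rope basket arrives there on crossing 11 is 5 — never all 6.
So no plan with fewer than 13 crossings exists, and this one achieves 13:
1. Guide goes to the east ledge with sample Q.
2. Guide goes back to the west ledge alone.
3. Guide goes to the east ledge with sample N.
4. Guide goes back to the west ledge alone.
5. Guide goes to the east ledge with sample B.
6. Guide goes back to the west ledge alone.
7. Guide goes to the east ledge with sample G.
8. Guide goes back to the west ledge with sample Q.
9. Guide goes to the east ledge with sample E.
10. Guide goes back to the west ledge alone.
11. Guide goes to the east ledge with sample A.
12. Guide goes back to the west ledge alone.
13. Guide goes to the east ledge with sample Q.

13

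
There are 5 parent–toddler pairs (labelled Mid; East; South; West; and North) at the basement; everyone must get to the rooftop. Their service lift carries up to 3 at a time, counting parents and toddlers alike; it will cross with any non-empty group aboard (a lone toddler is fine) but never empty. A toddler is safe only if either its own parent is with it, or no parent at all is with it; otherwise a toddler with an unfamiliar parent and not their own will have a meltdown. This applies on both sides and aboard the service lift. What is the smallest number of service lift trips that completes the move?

11

Counting alone: each trip to the rooftop takes at most 3 across and each return brings at least 1 back, so after t trips out (and t−1 returns) at most 3t − (t−1) of the 10 are across; that first reaches 10 at t = 5, so at least 9 crossings are needed.
The safety rule pushes this higher. Following every safe sequence of crossings, the most of the 10 that can be at the rooftop as the service lift arrives there on crossing 9 is 9 — never all 10.
So no plan with fewer than 11 crossings exists, and this one achieves 11:
1. parent Mid and toddler Mid cross → the rooftop.
2. parent Mid crosses ← the basement.
3. toddler East, toddler South, and toddler West cross → the rooftop.
4. toddler Mid crosses ← the basement.
5. parent East, parent South, and parent West cross → the rooftop.
6. parent East and toddler East cross ← the basement.
7. parent East, parent Mid, and parent North cross → the rooftop.
8. toddler South crosses ← the basement.
9. toddler East and toddler Mid cross → the rooftop.
10. toddler Mid crosses ← the basement.
11. toddler Mid, toddler North, and toddler South cross → the rooftop.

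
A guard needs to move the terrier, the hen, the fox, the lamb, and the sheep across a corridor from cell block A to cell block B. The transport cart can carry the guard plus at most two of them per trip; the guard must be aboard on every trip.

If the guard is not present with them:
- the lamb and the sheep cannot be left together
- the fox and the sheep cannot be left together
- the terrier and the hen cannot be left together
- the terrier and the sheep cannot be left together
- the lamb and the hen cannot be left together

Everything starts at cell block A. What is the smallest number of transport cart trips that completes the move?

7

Counting alone: the guard can take at most 2 across per trip to cell block B, so moving all 5 needs at least 3 loaded trips out, with a return between consecutive ones — at least 5 crossings.
The safety rule pushes this higher. Following every safe sequence of crossings, the most of the 5 that can be at cell block B as the transport cart arrives there on crossing 5 is 4 — never all 5.
So no plan with fewer than 7 crossings exists, and this one achieves 7:
1. Guard goes to cell block B with the hen and the sheep.
2. Guard goes back to cell block A alone.
3. Guard goes to cell block B with the terrier.
4. Guard goes back to cell block A with the hen and the sheep.
5. Guard goes to cell block B with the fox and the lamb.
6. Guard goes back to cell block A alone.
7. Guard goes to cell block B with the hen and the sheep.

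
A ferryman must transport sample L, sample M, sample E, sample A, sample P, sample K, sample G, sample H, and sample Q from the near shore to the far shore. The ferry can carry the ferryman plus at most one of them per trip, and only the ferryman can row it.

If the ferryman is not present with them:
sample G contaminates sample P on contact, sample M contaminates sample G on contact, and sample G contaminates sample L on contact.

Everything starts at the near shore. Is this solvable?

Following every safe sequence of crossings from the start, the most of the 9 that can be at the far shore as the ferry arrives there on crossings 1, 3, 5, 7, 9, 11, 13 is 1, 2, 3, 4, 5, 6, 7 respectively; the best ever achieved is 7 of 9.
From crossing 15 on, no configuration arises that was not already reachable earlier: only 288 distinct safe configurations (who is on which side, and where the ferry is) can ever be reached, none of them has everyone across, and every continuation just revisits them. So no valid plan exists.

No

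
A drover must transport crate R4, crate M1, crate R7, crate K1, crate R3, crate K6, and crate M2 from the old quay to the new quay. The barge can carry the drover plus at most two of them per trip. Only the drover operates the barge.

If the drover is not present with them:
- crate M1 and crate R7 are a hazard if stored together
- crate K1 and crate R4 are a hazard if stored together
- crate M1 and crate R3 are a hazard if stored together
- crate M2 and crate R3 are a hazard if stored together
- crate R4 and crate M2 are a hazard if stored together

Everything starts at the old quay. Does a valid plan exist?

Whatever the first load, the items left behind include a forbidden pair without the drover. No opening move is safe, so no plan exists.

No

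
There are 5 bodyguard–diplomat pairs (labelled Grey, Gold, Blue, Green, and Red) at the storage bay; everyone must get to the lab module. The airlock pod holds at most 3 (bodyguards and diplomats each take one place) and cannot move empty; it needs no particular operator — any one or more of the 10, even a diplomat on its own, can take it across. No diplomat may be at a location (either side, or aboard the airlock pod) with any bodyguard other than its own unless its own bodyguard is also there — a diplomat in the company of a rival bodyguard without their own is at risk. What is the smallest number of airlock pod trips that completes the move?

11

Counting alone: each trip to the lab module takes at most 3 across and each return brings at least 1 back, so after t trips out (and t−1 returns) at most 3t − (t−1) of the 10 are across; that first reaches 10 at t = 5, so at least 9 crossings are needed.
The safety rule pushes this higher. Following every safe sequence of crossings, the most of the 10 that can be at the lab module as the airlock pod arrives there on crossing 9 is 9 — never all 10.
So no plan with fewer than 11 crossings exists, and this one achieves 11:
1. bodyguard Grey and diplomat Grey cross → the lab module.
2. bodyguard Grey crosses ← the storage bay.
3. diplomat Blue, diplomat Gold, and diplomat Green cross → the lab module.
4. diplomat Grey crosses ← the storage bay.
5. bodyguard Blue, bodyguard Gold, and bodyguard Green cross → the lab module.
6. bodyguard Gold and diplomat Gold cross ← the storage bay.
7. bodyguard Gold, bodyguard Grey, and bodyguard Red cross → the lab module.
8. diplomat Blue crosses ← the storage bay.
9. diplomat Gold and diplomat Grey cross → the lab module.
10. diplomat Grey crosses ← the storage bay.
11. diplomat Blue, diplomat Grey, and diplomat Red cross → the lab module.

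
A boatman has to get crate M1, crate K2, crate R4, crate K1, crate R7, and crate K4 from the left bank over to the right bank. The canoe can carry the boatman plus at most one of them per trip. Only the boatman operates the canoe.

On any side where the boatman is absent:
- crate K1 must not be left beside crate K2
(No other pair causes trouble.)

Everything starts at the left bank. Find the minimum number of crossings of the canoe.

Counting alone: the boatman can take at most 1 across per trip to the right bank, so moving all 6 needs at least 6 loaded trips out, with a return between consecutive ones — at least 11 crossings.
The plan below uses exactly 11 crossings, so it is optimal:
1. Boatman goes to the right bank with crate K2.  [the left bank: crate K1, crate K4, crate M1, crate R4, crate R7 | the right bank: crate K2]
2. Boatman goes back to the left bank alone.  [the left bank: crate K1, crate K4, crate M1, crate R4, crate R7 | the right bank: crate K2]
3. Boatman goes to the right bank with crate M1.  [the left bank: crate K1, crate K4, crate R4, crate R7 | the right bank: crate K2, crate M1]
4. Boatman goes back to the left bank alone.  [the left bank: crate K1, crate K4, crate R4, crate R7 | the right bank: crate K2, crate M1]
5. Boatman goes to the right bank with crate R4.  [the left bank: crate K1, crate K4, crate R7 | the right bank: crate K2, crate M1, crate R4]
6. Boatman goes back to the left bank alone.  [the left bank: crate K1, crate K4, crate R7 | the right bank: crate K2, crate M1, crate R4]
7. Boatman goes to the right bank with crate R7.  [the left bank: crate K1, crate K4 | the right bank: crate K2, crate M1, crate R4, crate R7]
8. Boatman goes back to the left bank alone.  [the left bank: crate K1, crate K4 | the right bank: crate K2, crate M1, crate R4, crate R7]
9. Boatman goes to the right bank with crate K4.  [the left bank: crate K1 | the right bank: crate K2, crate K4, crate M1, crate R4, crate R7]
10. Boatman goes back to the left bank alone.  [the left bank: crate K1 | the right bank: crate K2, crate K4, crate M1, crate R4, crate R7]
11. Boatman goes to the right bank with crate K1.  [the left bank: — | the right bank: crate K1, crate K2, crate K4, crate M1, crate R4, crate R7]

11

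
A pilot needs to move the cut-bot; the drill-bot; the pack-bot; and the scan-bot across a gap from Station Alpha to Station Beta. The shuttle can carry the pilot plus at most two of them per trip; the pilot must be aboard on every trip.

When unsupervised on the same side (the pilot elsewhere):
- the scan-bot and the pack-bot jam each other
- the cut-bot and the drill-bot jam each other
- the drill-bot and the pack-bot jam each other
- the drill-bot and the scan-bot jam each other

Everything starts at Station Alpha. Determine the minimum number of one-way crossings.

Counting alone: the pilot can take at most 2 across per trip to Station Beta, so moving all 4 needs at least 2 loaded trips out, with a return between consecutive ones — at least 3 crossings.
The safety rule pushes this higher. Following every safe sequence of crossings, the most of the 4 that can be at Station Beta as the shuttle arrives there on crossing 3 is 3 — never all 4.
So no plan with fewer than 5 crossings exists, and this one achieves 5:
1. Pilot goes to Station Beta with the drill-bot and the pack-bot.  [Station Alpha: the cut-bot, the scan-bot | Station Beta: the drill-bot, the pack-bot]
2. Pilot goes back to Station Alpha with the drill-bot.  [Station Alpha: the cut-bot, the drill-bot, the scan-bot | Station Beta: the pack-bot]
3. Pilot goes to Station Beta with the cut-bot and the drill-bot.  [Station Alpha: the scan-bot | Station Beta: the cut-bot, the drill-bot, the pack-bot]
4. Pilot goes back to Station Alpha with the drill-bot.  [Station Alpha: the drill-bot, the scan-bot | Station Beta: the cut-bot, the pack-bot]
5. Pilot goes to Station Beta with the drill-bot and the scan-bot.  [Station Alpha: — | Station Beta: the cut-bot, the drill-bot, the pack-bot, the scan-bot]

5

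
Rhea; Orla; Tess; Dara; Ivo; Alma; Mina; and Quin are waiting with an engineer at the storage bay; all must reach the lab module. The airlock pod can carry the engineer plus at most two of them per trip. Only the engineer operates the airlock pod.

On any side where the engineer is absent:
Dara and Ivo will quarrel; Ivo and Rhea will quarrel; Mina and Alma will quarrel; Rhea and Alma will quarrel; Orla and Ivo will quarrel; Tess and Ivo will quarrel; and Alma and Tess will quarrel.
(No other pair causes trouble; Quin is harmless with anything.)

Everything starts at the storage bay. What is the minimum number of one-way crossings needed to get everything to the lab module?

Counting alone: the engineer can take at most 2 across per trip to the lab module, so moving all 8 needs at least 4 loaded trips out, with a return between consecutive ones — at least 7 crossings.
The safety rule pushes this higher. Following every safe sequence of crossings, the most of the 8 that can be at the lab module as the airlock pod arrives there on crossing 7 is 6 — never all 8.
So no plan with fewer than 9 crossings exists, and this one achieves 9:
1. Engineer goes to the lab module with Alma and Ivo.
2. Engineer goes back to the storage bay alone.
3. Engineer goes to the lab module with Dara and Orla.
4. Engineer goes back to the storage bay with Ivo.
5. Engineer goes to the lab module with Rhea and Tess.
6. Engineer goes back to the storage bay with Alma.
7. Engineer goes to the lab module with Mina and Quin.
8. Engineer goes back to the storage bay alone.
9. Engineer goes to the lab module with Alma and Ivo.

9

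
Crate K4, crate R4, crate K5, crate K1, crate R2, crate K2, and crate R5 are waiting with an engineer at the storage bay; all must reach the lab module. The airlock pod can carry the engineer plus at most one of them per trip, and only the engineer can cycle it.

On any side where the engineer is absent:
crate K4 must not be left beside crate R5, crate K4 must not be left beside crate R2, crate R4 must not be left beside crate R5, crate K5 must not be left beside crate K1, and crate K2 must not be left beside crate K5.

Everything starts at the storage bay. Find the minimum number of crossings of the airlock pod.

Whatever the first load, the items left behind include a forbidden pair without the engineer. No opening move is safe, so no plan exists.

impossible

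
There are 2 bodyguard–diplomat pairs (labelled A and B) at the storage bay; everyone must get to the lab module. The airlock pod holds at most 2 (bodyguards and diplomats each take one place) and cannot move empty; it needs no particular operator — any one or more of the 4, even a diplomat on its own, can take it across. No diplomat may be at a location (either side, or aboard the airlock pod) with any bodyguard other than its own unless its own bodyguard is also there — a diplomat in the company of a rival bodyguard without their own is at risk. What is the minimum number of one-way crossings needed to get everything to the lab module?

5

Counting alone: each trip to the lab module takes at most 2 across and each return brings at least 1 back, so after t trips out (and t−1 returns) at most 2t − (t−1) of the 4 are across; that first reaches 4 at t = 3, so at least 5 crossings are needed.
The plan below uses exactly 5 crossings, so it is optimal:
1. bodyguard A and diplomat A cross → the lab module.
2. bodyguard A crosses ← the storage bay.
3. bodyguard A and bodyguard B cross → the lab module.
4. bodyguard B crosses ← the storage bay.
5. bodyguard B and diplomat B cross → the lab module.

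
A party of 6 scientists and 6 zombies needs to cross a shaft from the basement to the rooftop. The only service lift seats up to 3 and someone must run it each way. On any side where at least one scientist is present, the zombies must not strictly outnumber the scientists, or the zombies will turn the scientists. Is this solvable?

Following every safe sequence of crossings from the start, the most of the 12 that can be at the rooftop as the service lift arrives there on crossings 1, 3, 5 is 3, 5, 6 respectively; the best ever achieved is 6 of 12.
From crossing 7 on, no configuration arises that was not already reachable earlier: only 17 distinct safe configurations (who is on which side, and where the service lift is) can ever be reached, none of them has everyone across, and every continuation just revisits them. They are: 0 scientists + 0 zombies across (service lift back at the start); 0 scientists + 1 zombie across (service lift there); 0 scientists + 1 zombie across (service lift back at the start); 0 scientists + 2 zombies across (service lift there); 0 scientists + 2 zombies across (service lift back at the start); 0 scientists + 3 zombies across (service lift there); 0 scientists + 3 zombies across (service lift back at the start); 0 scientists + 4 zombies across (service lift there); 0 scientists + 4 zombies across (service lift back at the start); 0 scientists + 5 zombies across (service lift there); 0 scientists + 5 zombies across (service lift back at the start); 0 scientists + 6 zombies across (service lift there); 1 scientist + 1 zombie across (service lift there); 1 scientist + 1 zombie across (service lift back at the start); 2 scientists + 2 zombies across (service lift there); 2 scientists + 2 zombies across (service lift back at the start); 3 scientists + 3 zombies across (service lift there). So no valid plan exists.

No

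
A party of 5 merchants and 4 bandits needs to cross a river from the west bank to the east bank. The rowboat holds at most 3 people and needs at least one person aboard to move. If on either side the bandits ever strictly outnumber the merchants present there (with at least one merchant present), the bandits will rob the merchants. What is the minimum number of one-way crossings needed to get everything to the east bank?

7

Counting alone: each trip to the east bank takes at most 3 across and each return brings at least 1 back, so after t trips out (and t−1 returns) at most 3t − (t−1) of the 9 are across; that first reaches 9 at t = 4, so at least 7 crossings are needed.
The plan below uses exactly 7 crossings, so it is optimal:
1. 3 bandits → the east bank.  (the west bank: 5M 1B; the east bank: 0M 3B)
2. 1 bandit ← the west bank.  (the west bank: 5M 2B; the east bank: 0M 2B)
3. 3 merchants → the east bank.  (the west bank: 2M 2B; the east bank: 3M 2B)
4. 1 merchant ← the west bank.  (the west bank: 3M 2B; the east bank: 2M 2B)
5. 2 merchants and 1 bandit → the east bank.  (the west bank: 1M 1B; the east bank: 4M 3B)
6. 1 merchant ← the west bank.  (the west bank: 2M 1B; the east bank: 3M 3B)
7. 2 merchants and 1 bandit → the east bank.  (the west bank: 0M 0B; the east bank: 5M 4B)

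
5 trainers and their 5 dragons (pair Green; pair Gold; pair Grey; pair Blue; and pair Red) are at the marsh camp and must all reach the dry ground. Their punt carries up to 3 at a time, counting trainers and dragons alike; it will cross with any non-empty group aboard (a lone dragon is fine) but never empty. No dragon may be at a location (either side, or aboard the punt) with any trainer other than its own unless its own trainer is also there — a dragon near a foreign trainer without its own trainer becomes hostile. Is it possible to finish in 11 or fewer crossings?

Yes — this plan uses 11 crossings (≤ 11):
1. dragon Green and trainer Green cross → the dry ground.
2. trainer Green crosses ← the marsh camp.
3. dragon Blue, dragon Gold, and dragon Grey cross → the dry ground.
4. dragon Green crosses ← the marsh camp.
5. trainer Blue, trainer Gold, and trainer Grey cross → the dry ground.
6. dragon Gold and trainer Gold cross ← the marsh camp.
7. trainer Gold, trainer Green, and trainer Red cross → the dry ground.
8. dragon Grey crosses ← the marsh camp.
9. dragon Gold and dragon Green cross → the dry ground.
10. dragon Green crosses ← the marsh camp.
11. dragon Green, dragon Grey, and dragon Red cross → the dry ground.

Yes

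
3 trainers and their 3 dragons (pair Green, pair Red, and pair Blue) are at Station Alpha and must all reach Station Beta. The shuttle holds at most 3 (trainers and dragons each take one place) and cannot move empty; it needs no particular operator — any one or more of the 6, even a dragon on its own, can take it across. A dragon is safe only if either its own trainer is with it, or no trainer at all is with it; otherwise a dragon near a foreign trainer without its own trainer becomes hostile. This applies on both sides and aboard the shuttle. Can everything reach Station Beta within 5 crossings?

Yes — this plan uses 5 crossings (≤ 5):
1. dragon Green and trainer Green cross → Station Beta.
2. trainer Green crosses ← Station Alpha.
3. trainer Blue, trainer Green, and trainer Red cross → Station Beta.
4. dragon Green crosses ← Station Alpha.
5. dragon Blue, dragon Green, and dragon Red cross → Station Beta.

Yes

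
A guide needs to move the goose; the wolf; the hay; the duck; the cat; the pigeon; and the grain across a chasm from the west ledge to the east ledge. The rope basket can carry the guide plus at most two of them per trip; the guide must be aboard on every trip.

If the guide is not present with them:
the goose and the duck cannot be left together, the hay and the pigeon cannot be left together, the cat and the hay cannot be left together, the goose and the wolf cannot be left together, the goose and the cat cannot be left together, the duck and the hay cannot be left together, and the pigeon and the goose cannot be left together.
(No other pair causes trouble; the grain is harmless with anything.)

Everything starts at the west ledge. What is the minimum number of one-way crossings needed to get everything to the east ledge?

9

Counting alone: the guide can take at most 2 across per trip to the east ledge, so moving all 7 needs at least 4 loaded trips out, with a return between consecutive ones — at least 7 crossings.
The safety rule pushes this higher. Following every safe sequence of crossings, the most of the 7 that can be at the east ledge as the rope basket arrives there on crossing 7 is 6 — never all 7.
So no plan with fewer than 9 crossings exists, and this one achieves 9:
1. Guide goes to the east ledge with the goose and the hay.
2. Guide goes back to the west ledge alone.
3. Guide goes to the east ledge with the grain.
4. Guide goes back to the west ledge alone.
5. Guide goes to the east ledge with the duck and the wolf.
6. Guide goes back to the west ledge with the goose and the hay.
7. Guide goes to the east ledge with the cat and the pigeon.
8. Guide goes back to the west ledge alone.
9. Guide goes to the east ledge with the goose and the hay.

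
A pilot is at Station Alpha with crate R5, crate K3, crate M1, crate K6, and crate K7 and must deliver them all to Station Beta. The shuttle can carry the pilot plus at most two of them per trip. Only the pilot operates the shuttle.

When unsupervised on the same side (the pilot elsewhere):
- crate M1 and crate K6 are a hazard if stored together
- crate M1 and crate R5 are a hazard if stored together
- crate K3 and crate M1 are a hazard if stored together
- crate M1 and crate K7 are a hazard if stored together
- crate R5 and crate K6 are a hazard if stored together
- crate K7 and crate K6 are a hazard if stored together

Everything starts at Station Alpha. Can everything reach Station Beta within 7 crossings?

Yes — this plan uses 7 crossings (≤ 7):
1. Pilot goes to Station Beta with crate K6 and crate M1.
2. Pilot goes back to Station Alpha with crate M1.
3. Pilot goes to Station Beta with crate K3 and crate M1.
4. Pilot goes back to Station Alpha with crate M1.
5. Pilot goes to Station Beta with crate K7 and crate R5.
6. Pilot goes back to Station Alpha with crate K6.
7. Pilot goes to Station Beta with crate K6 and crate M1.

Yes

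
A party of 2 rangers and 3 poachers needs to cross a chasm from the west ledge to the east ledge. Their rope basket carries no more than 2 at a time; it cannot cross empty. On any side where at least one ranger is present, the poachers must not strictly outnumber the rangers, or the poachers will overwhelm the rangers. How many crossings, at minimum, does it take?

impossible

The poachers already outnumber the rangers at the west ledge before anyone moves, so the starting position itself is disallowed.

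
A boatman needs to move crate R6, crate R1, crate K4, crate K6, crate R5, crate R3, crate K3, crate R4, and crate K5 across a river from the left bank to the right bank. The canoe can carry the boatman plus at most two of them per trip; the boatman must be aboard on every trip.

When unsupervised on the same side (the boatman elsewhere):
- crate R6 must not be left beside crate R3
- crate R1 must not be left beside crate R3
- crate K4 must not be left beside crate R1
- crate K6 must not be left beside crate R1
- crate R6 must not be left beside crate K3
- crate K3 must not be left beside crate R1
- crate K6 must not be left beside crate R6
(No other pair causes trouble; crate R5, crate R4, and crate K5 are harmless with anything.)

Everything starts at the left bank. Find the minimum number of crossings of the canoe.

11

Counting alone: the boatman can take at most 2 across per trip to the right bank, so moving all 9 needs at least 5 loaded trips out, with a return between consecutive ones — at least 9 crossings.
The safety rule pushes this higher. Following every safe sequence of crossings, the most of the 9 that can be at the right bank as the canoe arrives there on crossing 9 is 8 — never all 9.
So no plan with fewer than 11 crossings exists, and this one achieves 11:
1. Boatman goes to the right bank with crate R1 and crate R6.  [the left bank: crate K3, crate K4, crate K5, crate K6, crate R3, crate R4, crate R5 | the right bank: crate R1, crate R6]
2. Boatman goes back to the left bank alone.  [the left bank: crate K3, crate K4, crate K5, crate K6, crate R3, crate R4, crate R5 | the right bank: crate R1, crate R6]
3. Boatman goes to the right bank with crate R5.  [the left bank: crate K3, crate K4, crate K5, crate K6, crate R3, crate R4 | the right bank: crate R1, crate R5, crate R6]
4. Boatman goes back to the left bank alone.  [the left bank: crate K3, crate K4, crate K5, crate K6, crate R3, crate R4 | the right bank: crate R1, crate R5, crate R6]
5. Boatman goes to the right bank with crate K4 and crate K6.  [the left bank: crate K3, crate K5, crate R3, crate R4 | the right bank: crate K4, crate K6, crate R1, crate R5, crate R6]
6. Boatman goes back to the left bank with crate R1 and crate R6.  [the left bank: crate K3, crate K5, crate R1, crate R3, crate R4, crate R6 | the right bank: crate K4, crate K6, crate R5]
7. Boatman goes to the right bank with crate K3 and crate R3.  [the left bank: crate K5, crate R1, crate R4, crate R6 | the right bank: crate K3, crate K4, crate K6, crate R3, crate R5]
8. Boatman goes back to the left bank alone.  [the left bank: crate K5, crate R1, crate R4, crate R6 | the right bank: crate K3, crate K4, crate K6, crate R3, crate R5]
9. Boatman goes to the right bank with crate K5 and crate R4.  [the left bank: crate R1, crate R6 | the right bank: crate K3, crate K4, crate K5, crate K6, crate R3, crate R4, crate R5]
10. Boatman goes back to the left bank alone.  [the left bank: crate R1, crate R6 | the right bank: crate K3, crate K4, crate K5, crate K6, crate R3, crate R4, crate R5]
11. Boatman goes to the right bank with crate R1 and crate R6.  [the left bank: — | the right bank: crate K3, crate K4, crate K5, crate K6, crate R1, crate R3, crate R4, crate R5, crate R6]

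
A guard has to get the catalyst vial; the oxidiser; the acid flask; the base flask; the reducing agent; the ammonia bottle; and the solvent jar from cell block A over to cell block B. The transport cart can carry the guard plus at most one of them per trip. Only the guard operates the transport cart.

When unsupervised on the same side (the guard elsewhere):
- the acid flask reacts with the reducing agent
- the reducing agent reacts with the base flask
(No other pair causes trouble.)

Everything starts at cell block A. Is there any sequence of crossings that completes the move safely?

Yes

1. Guard goes to cell block B with the reducing agent.
2. Guard goes back to cell block A alone.
3. Guard goes to cell block B with the catalyst vial.
4. Guard goes back to cell block A alone.
5. Guard goes to cell block B with the oxidiser.
6. Guard goes back to cell block A alone.
7. Guard goes to cell block B with the acid flask.
8. Guard goes back to cell block A with the reducing agent.
9. Guard goes to cell block B with the base flask.
10. Guard goes back to cell block A alone.
11. Guard goes to cell block B with the ammonia bottle.
12. Guard goes back to cell block A alone.
13. Guard goes to cell block B with the solvent jar.
14. Guard goes back to cell block A alone.
15. Guard goes to cell block B with the reducing agent.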